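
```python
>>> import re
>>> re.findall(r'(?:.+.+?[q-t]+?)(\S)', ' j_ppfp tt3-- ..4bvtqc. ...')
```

The pattern matches one or more of any character, then one or more of any character (lazy), then one or more of a character in [q-t] (lazy) (non-capturing group); then a non-whitespace character (captured).
Scanning left to right: at [0:22] match ' j_ppfp tt3-- ..4bvtqc', group 1 = 'c'.
One capturing group, so `findall` returns just the captured substring from the one match — 1 in all.

['c']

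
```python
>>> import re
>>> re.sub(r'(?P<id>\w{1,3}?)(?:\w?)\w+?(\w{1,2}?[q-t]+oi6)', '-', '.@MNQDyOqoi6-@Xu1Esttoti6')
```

This matches 1 to 3 of a word character (lazy) (captured as 'id'); then optionally a word character (non-capturing group); then one or more of a word character (lazy); then 1 to 2 of a word character (lazy), then one or more of a character in [q-t], then the literal 'oi6' (captured).
Each match is replaced by '-'.

'.@--@Xu1Esttoti6'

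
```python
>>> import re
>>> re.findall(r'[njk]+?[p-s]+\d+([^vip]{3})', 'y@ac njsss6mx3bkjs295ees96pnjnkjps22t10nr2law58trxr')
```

['mx3', 'ees', 't10', 'law']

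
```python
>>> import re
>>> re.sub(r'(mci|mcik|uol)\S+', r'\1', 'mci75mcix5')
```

'mci'

Matches: at [0:10] → 'mci75mcix5'.
Each match is replaced using the text its own group 1 captured.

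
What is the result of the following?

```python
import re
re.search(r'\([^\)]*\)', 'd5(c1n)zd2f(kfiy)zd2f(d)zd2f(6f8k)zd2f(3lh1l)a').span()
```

(2, 7)

Unlike `match`, `search` isn't anchored — it looks for the pattern anywhere in the string.
The match spans [2:7] → '(c1n)'.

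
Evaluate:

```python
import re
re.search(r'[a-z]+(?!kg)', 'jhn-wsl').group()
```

The negative lookaround is zero-width — it rules out positions where the adjacent text would match, without consuming anything.
The match spans [0:3] → 'jhn'.

'jhn'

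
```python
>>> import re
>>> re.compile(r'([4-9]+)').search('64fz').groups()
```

The match spans [0:2] → '64'.
Captured: group 1 = '64'.

('64',)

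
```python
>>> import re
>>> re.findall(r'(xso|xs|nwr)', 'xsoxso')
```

Branches in `(...|...)` are attempted left-to-right; the first branch that allows the whole pattern to succeed is taken.
With a single group, `findall` returns only what that group captured — 2 items.

['xso', 'xso']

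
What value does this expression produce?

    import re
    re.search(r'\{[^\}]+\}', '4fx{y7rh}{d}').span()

(3, 9)

Unlike `match`, `search` isn't anchored — it looks for the pattern anywhere in the string.
The match spans [3:9] → '{y7rh}'.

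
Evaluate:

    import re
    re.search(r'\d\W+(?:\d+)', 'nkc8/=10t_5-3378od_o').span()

(3, 8)

The match spans [3:8] → '8/=10'.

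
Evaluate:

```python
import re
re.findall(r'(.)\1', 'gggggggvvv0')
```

['g', 'g', 'g', 'v']

A backreference is literal: `\1` must see the identical characters the first group matched.
With a single group, `findall` returns only what that group captured — 4 items.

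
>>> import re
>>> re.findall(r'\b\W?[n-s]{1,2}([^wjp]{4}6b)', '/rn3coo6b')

['3coo6b']

One capturing group, so `findall` returns just the captured substring from the one match — 1 in all.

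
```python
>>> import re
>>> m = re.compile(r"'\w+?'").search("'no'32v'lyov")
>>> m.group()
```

`re.search` tries every starting position until one works.
The match spans [0:4] → "'no'".

"'no'"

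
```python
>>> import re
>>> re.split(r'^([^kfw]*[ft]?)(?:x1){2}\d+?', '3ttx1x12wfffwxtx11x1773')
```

['', '3tt', 'wfffwxtx11x1773']

With a capturing group present, the delimiter's captured portion is kept in the result list.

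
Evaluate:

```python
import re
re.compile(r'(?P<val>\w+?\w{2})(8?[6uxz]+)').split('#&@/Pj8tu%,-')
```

The pattern matches one or more of a word character (lazy), then exactly 2 of a word character (captured as 'val'); then optionally a literal '8', then one or more of one of [6uxz] (captured).
Matches to split on: at [4:9] → 'Pj8tu'.
`re.split` interleaves the captured-group text with the surrounding fragments.

['#&@/', 'Pj8t', 'u', '%,-']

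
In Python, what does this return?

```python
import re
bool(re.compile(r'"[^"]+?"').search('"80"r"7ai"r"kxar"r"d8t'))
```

The match spans [0:4] → '"80"'.

True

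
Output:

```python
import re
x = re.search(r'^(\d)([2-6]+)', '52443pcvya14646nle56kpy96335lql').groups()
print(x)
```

The match spans [0:5] → '52443'.
Captured: group 1 = '5', group 2 = '2443'.

('5', '2443')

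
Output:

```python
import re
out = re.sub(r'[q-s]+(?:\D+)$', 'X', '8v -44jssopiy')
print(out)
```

Pattern: one or more of a character in [q-s]; then one or more of a non-digit (non-capturing group); then anchored at the end.
Matches: at [7:13] → 'ssopiy'.
`sub` substitutes 'X' at each match site.

8v -44jX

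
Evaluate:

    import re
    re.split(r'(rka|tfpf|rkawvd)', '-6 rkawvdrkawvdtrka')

Alternation tries branches left to right and keeps the first one that lets the overall match succeed at that position.
Matches to split on: at [3:6] → 'rka'; at [9:12] → 'rka'; at [16:19] → 'rka'.
The group in the pattern means `split` returns the separators' captures alongside the pieces.

['-6 ', 'rka', 'wvd', 'rka', 'wvdt', 'rka', '']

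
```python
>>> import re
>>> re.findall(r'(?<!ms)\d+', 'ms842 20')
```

The negative lookahead/lookbehind blocks any match where the forbidden context is present.
Since nothing is captured, `findall` lists the 2 matched substrings directly.

['42', '20']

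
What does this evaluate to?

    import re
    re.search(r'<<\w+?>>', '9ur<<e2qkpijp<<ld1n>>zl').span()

(13, 21)

The match spans [13:21] → '<<ld1n>>'.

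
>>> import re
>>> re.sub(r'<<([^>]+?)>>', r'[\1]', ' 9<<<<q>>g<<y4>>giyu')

' 9[<<q]g[y4]giyu'

Matches: at [2:9] → '<<<<q>>'; at [10:16] → '<<y4>>'.
The replacement refers to a captured group, so each match is rewritten using its own captured text.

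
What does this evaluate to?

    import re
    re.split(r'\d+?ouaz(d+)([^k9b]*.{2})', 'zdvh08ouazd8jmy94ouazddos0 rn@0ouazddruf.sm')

['zdvh', 'd', '8jmy94', 'ouazddos0 rn@', 'dd', 'ruf.sm', '']

With a capturing group present, the delimiter's captured portion is kept in the result list.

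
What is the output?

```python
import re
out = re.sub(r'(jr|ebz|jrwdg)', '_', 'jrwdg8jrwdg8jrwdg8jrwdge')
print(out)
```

Branches in `(...|...)` are attempted left-to-right; the first branch that allows the whole pattern to succeed is taken.
Matches: at [0:2] → 'jr'; at [6:8] → 'jr'; at [12:14] → 'jr'; at [18:20] → 'jr'.
Each match is replaced by '_'.

_wdg8_wdg8_wdg8_wdge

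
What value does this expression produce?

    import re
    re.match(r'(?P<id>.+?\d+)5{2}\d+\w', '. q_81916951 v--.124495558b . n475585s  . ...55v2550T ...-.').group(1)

'. q_81916951 v--.124495'

The match spans [0:27] → '. q_81916951 v--.124495558b'.
Captured: group 1 = '. q_81916951 v--.124495'.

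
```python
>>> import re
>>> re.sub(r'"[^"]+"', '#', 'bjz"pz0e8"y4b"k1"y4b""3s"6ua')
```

'bjz#y4b#y4b"#6ua'

Matches: at [3:10] → '"pz0e8"'; at [13:17] → '"k1"'; at [21:25] → '"3s"'.
Every occurrence is swapped for '#'.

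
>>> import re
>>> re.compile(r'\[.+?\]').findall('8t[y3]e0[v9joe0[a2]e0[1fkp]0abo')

Lazy quantifiers expand one character at a time until the remainder of the pattern can match.
Walking the string: at [2:6] → '[y3]'; at [8:19] → '[v9joe0[a2]'; at [21:27] → '[1fkp]'.
With no groups in the pattern, `findall` gives back each whole match — 3 here.

['[y3]', '[v9joe0[a2]', '[1fkp]']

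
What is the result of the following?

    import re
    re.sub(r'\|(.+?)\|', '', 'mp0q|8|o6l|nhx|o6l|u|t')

The `?` after the quantifier makes it lazy — it takes as little as possible before letting the rest of the pattern try.
Every occurrence is swapped for ''.

'mp0qo6lo6lt'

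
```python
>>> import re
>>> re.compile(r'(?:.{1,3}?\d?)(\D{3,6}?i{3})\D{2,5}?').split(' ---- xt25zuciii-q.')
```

Because the pattern has a capturing group, `split` also inserts each captured text between the pieces.

[' ---- ', 'zuciii', '.']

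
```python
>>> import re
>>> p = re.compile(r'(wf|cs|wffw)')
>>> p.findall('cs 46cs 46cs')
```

['cs', 'cs', 'cs']

`findall` collects group 1 from each match (3 total).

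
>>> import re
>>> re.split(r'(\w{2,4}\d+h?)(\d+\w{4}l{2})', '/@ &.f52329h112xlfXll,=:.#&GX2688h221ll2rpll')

Pattern: 2 to 4 of a word character, then one or more of a digit, then optionally a literal 'h' (captured); then one or more of a digit, then exactly 4 of a word character, then exactly 2 of a literal 'l' (captured).
With a capturing group present, the delimiter's captured portion is kept in the result list.

['/@ &.', 'f52329h', '112xlfXll', ',=:.#&', 'GX268', '8h221ll', '2rpll']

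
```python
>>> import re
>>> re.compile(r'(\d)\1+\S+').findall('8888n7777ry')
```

['8']

After group 1 captures some text, `\1` only succeeds where that same text appears again.
`findall` collects group 1 from the one match (1 total).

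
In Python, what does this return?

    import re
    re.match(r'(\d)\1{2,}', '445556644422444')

None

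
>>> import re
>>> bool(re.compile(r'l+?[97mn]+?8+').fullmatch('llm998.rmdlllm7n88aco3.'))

`re.fullmatch` requires the pattern to consume the entire string.
Here the pattern can't cover the whole string, so the call returns None, and `bool(None)` is False.

False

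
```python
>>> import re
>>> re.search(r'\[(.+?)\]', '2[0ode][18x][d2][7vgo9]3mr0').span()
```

Unlike `match`, `search` isn't anchored — it looks for the pattern anywhere in the string.
The match spans [1:7] → '[0ode]'.
Captured: group 1 = '0ode'.

(1, 7)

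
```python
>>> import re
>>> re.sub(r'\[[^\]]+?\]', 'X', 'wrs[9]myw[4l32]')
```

`sub` substitutes 'X' at each match site.

'wrsXmywX'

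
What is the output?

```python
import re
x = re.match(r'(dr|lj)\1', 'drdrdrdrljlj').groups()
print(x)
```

('dr',)

The backreference `\1` re-matches whatever the first group consumed, character for character.
With `match`, the pattern is implicitly anchored at the beginning.
The match spans [0:4] → 'drdr'.
Captured: group 1 = 'dr'.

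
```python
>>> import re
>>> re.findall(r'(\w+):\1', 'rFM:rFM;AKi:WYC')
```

After group 1 captures some text, `\1` only succeeds where that same text appears again.
Scanning left to right: at [0:7] match 'rFM:rFM', group 1 = 'rFM'.
Because there's exactly one group, `findall` drops the full match and keeps group 1 from the one hit.

['rFM']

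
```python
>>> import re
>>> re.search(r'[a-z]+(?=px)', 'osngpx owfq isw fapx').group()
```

The positive lookaround only admits positions where the adjacent text matches; those characters stay outside the span.
Unlike `match`, `search` isn't anchored — it looks for the pattern anywhere in the string.
The match spans [0:4] → 'osng'.

'osng'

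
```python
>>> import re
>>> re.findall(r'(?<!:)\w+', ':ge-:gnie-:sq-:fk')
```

The negative lookahead/lookbehind blocks any match where the forbidden context is present.
Matches: at [2:3] → 'e'; at [6:9] → 'nie'; at [12:13] → 'q'; at [16:17] → 'k'.
Since nothing is captured, `findall` lists the 4 matched substrings directly.

['e', 'nie', 'q', 'k']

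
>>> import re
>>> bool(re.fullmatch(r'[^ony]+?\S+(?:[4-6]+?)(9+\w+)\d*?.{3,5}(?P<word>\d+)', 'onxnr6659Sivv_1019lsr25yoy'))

False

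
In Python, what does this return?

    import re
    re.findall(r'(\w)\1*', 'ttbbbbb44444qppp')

['t', 'b', '4', 'q', 'p']

`\1` has to match the exact text group 1 already captured.
Scanning left to right: at [0:2] match 'tt', group 1 = 't'; at [2:7] match 'bbbbb', group 1 = 'b'; at [7:12] match '44444', group 1 = '4'; at [12:13] match 'q', group 1 = 'q'; at [13:16] match 'ppp', group 1 = 'p'.
`findall` collects group 1 from each match (5 total).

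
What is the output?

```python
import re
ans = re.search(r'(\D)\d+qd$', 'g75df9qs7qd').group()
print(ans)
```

s7qd

The pattern matches a non-digit (captured); then one or more of a digit, then the literal 'qd'; then anchored at the end.
`re.search` scans for the first position where the pattern succeeds.
The match spans [7:11] → 's7qd'.
Captured: group 1 = 's'.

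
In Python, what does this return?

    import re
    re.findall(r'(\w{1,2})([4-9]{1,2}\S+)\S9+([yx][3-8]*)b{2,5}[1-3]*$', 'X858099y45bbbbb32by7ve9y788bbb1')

[('X8', '58099y45bbbbb32by7v', 'y788')]

This matches 1 to 2 of a word character (captured); then 1 to 2 of a character in [4-9], then one or more of a non-whitespace character (captured); then a non-whitespace character, then one or more of a literal '9'; then one of [yx], then zero or more of a character in [3-8] (captured); then 2 to 5 of a literal 'b', then zero or more of a character in [1-3]; then anchored at the end.
`findall` packs the 3 group values into a tuple for every match.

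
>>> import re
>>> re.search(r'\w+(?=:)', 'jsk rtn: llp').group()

'rtn'

The `(?=…)`/`(?<=…)` assertion just peeks at neighbouring text; it doesn't advance the match position.
`search` walks the string left to right and returns the first match it finds.
The match spans [4:7] → 'rtn'.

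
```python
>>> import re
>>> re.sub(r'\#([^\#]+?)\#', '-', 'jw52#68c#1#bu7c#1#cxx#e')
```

'jw52-1-1-e'

`sub` substitutes '-' at each match site.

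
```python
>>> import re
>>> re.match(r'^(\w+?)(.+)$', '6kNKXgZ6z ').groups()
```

('6', 'kNKXgZ6z ')

Pattern: anchored at the start of the string; then one or more of a word character (lazy) (captured); then one or more of any character (captured); then anchored at the end.
Lazy quantifiers expand one character at a time until the remainder of the pattern can match.
With `match`, the pattern is implicitly anchored at the beginning.
The match spans [0:10] → '6kNKXgZ6z '.
Captured: group 1 = '6', group 2 = 'kNKXgZ6z '.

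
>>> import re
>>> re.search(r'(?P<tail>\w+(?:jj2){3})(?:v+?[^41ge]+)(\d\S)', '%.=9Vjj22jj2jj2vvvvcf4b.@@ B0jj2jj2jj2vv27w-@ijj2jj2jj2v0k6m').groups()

('B0jj2jj2jj2', '6m')

The pattern matches one or more of a word character, then the literal 'jj2' repeated 3 times (captured as 'tail'); then one or more of a literal 'v' (lazy), then one or more of any character except [41ge] (non-capturing group); then a digit, then a non-whitespace character (captured).
Unlike `match`, `search` isn't anchored — it looks for the pattern anywhere in the string.
The match spans [27:60] → 'B0jj2jj2jj2vv27w-@ijj2jj2jj2v0k6m'.
Captured: group 1 = 'B0jj2jj2jj2', group 2 = '6m'.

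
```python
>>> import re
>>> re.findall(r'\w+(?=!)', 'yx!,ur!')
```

The `(?=…)`/`(?<=…)` assertion just peeks at neighbouring text; it doesn't advance the match position.
No capturing groups, so `findall` returns the 2 full match strings.

['yx', 'ur']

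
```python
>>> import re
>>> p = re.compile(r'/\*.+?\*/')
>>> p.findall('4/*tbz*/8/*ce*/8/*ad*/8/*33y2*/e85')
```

['/*tbz*/', '/*ce*/', '/*ad*/', '/*33y2*/']

With the lazy modifier that quantifier settles for the fewest repetitions that let the rest of the pattern succeed (the atoms after it are unaffected and can still be greedy).
Matches: at [1:8] → '/*tbz*/'; at [9:15] → '/*ce*/'; at [16:22] → '/*ad*/'; at [23:31] → '/*33y2*/'.
With no groups in the pattern, `findall` gives back each whole match — 4 here.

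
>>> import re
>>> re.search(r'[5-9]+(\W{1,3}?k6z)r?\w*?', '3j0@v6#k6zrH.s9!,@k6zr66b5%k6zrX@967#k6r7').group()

'6#k6zr'

This matches one or more of a character in [5-9]; then 1 to 3 of a non-word character (lazy), then the literal 'k6z' (captured); then optionally the literal 'r', then zero or more of a word character (lazy).
`re.search` scans for the first position where the pattern succeeds.
The match spans [5:11] → '6#k6zr'.
Captured: group 1 = '#k6z'.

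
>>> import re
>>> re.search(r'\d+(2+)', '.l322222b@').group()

'322222'

Pattern: one or more of a digit; then one or more of a literal '2' (captured).
`re.search` tries every starting position until one works.
The match spans [2:8] → '322222'.
Captured: group 1 = '2'.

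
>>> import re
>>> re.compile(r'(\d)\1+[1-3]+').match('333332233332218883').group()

'33333223333221'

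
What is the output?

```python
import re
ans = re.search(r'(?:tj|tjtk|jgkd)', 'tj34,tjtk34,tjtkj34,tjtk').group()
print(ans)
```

`re.search` scans for the first position where the pattern succeeds.
The match spans [0:2] → 'tj'.

tj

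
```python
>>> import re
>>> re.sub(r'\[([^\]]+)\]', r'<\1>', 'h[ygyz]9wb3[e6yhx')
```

'h<ygyz>9wb3[e6yhx'

Each match is replaced using the text its own group 1 captured.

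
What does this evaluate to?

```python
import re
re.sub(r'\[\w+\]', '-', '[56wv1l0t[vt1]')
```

'[56wv1l0t-'

Matches: at [9:14] → '[vt1]'.
`sub` substitutes '-' at each match site.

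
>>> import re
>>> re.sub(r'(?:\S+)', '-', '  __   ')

The pattern matches one or more of a non-whitespace character (non-capturing group).
Matches: at [2:4] → '__'.
Every occurrence is swapped for '-'.

'  -   '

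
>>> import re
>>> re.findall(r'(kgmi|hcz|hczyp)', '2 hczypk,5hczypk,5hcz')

['hcz', 'hcz', 'hcz']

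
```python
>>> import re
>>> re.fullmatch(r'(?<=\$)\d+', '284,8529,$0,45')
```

`fullmatch` succeeds only if the pattern covers the string from start to end.
Here the pattern can't cover the whole string, so the call returns None.

None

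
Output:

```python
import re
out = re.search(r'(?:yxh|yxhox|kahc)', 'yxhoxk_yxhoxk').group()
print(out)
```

Alternation isn't longest-match — the leftmost alternative that fits at this position is chosen.
`re.search` scans for the first position where the pattern succeeds.
The match spans [0:3] → 'yxh'.

yxh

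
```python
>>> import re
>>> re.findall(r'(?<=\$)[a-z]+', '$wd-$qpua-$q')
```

The `(?=…)`/`(?<=…)` assertion just peeks at neighbouring text; it doesn't advance the match position.
Matches: at [1:3] → 'wd'; at [5:9] → 'qpua'; at [11:12] → 'q'.
`findall` yields the raw match text (3 of them) because the pattern has no groups.

['wd', 'qpua', 'q']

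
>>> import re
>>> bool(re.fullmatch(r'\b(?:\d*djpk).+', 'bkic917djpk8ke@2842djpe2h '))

False

The pattern matches a word boundary (`\b`, zero-width); then zero or more of a digit, then the literal 'djp', then a literal 'k' (non-capturing group); then one or more of any character.
For `fullmatch`, every character of the input must be accounted for by the pattern.
Here the pattern can't cover the whole string, so the call returns None, and `bool(None)` is False.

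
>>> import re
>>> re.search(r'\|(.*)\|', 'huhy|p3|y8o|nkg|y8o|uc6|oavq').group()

'|p3|y8o|nkg|y8o|uc6|'

The match spans [4:24] → '|p3|y8o|nkg|y8o|uc6|'.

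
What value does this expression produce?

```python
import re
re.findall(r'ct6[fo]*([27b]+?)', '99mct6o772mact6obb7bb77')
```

['7', 'b']

A `+?`/`*?`/`{m,n}?` starts at its minimum and grows only as far as needed for what follows to match.
Because there's exactly one group, `findall` drops the full match and keeps group 1 from each hit.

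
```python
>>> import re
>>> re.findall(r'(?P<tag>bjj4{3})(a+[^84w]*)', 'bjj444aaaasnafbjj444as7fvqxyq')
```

[('bjj444', 'aaaasnafbjj')]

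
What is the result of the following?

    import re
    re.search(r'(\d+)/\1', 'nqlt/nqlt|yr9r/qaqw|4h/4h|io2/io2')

After group 1 captures some text, `\1` only succeeds where that same text appears again.
`re.search` tries every starting position until one works.
Here the pattern never matches, so the call returns None.

None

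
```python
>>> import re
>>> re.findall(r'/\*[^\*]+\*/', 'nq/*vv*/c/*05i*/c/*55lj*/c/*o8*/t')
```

Walking the string: at [2:8] → '/*vv*/'; at [9:16] → '/*05i*/'; at [17:25] → '/*55lj*/'; at [26:32] → '/*o8*/'.
Since nothing is captured, `findall` lists the 4 matched substrings directly.

['/*vv*/', '/*05i*/', '/*55lj*/', '/*o8*/']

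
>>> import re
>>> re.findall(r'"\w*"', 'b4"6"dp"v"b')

['"6"', '"v"']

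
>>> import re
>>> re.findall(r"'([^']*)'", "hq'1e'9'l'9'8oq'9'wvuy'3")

Because there's exactly one group, `findall` drops the full match and keeps group 1 from each hit.

['1e', 'l', '8oq', 'wvuy']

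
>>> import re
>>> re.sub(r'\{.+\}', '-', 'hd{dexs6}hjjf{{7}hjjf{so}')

Matches: at [2:25] → '{dexs6}hjjf{{7}hjjf{so}'.
Every occurrence is swapped for '-'.

'hd-'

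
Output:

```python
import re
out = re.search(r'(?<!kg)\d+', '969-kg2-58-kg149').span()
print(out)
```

(0, 3)

`(?!…)`/`(?<!…)` only lets a position through if the neighbouring text does NOT match; no characters are consumed.
`search` walks the string left to right and returns the first match it finds.
The match spans [0:3] → '969'.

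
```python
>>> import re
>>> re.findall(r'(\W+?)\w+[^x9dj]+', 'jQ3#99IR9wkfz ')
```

['#']

With a single group, `findall` returns only what that group captured — 1 item.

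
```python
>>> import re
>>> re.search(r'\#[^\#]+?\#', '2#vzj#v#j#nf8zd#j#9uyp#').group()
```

'#vzj#'

Unlike `match`, `search` isn't anchored — it looks for the pattern anywhere in the string.
The match spans [1:6] → '#vzj#'.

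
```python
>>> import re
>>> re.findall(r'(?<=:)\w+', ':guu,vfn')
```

The `(?=…)`/`(?<=…)` assertion just peeks at neighbouring text; it doesn't advance the match position.
Matches: at [1:4] → 'guu'.
Since nothing is captured, `findall` lists the 1 matched substring directly.

['guu']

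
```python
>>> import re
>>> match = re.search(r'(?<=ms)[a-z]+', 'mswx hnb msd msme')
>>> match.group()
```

'wx'

The `(?=…)`/`(?<=…)` assertion just peeks at neighbouring text; it doesn't advance the match position.
`search` walks the string left to right and returns the first match it finds.
The match spans [2:4] → 'wx'.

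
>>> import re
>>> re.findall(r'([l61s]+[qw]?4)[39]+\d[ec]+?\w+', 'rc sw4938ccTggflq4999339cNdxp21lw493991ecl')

This matches one or more of one of [l61s], then optionally one of [qw], then a literal '4' (captured); then one or more of one of [39], then a digit; then one or more of one of [ec] (lazy); then one or more of a word character.
`findall` collects group 1 from the one match (1 total).

['sw4']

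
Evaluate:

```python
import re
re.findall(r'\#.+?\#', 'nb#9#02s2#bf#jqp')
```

The `?` after the quantifier makes it lazy — it takes as little as possible before letting the rest of the pattern try.
Walking the string: at [2:5] → '#9#'; at [9:13] → '#bf#'.
With no groups in the pattern, `findall` gives back each whole match — 2 here.

['#9#', '#bf#']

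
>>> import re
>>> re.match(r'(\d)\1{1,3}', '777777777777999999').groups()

The match spans [0:4] → '7777'.
Captured: group 1 = '7'.

('7',)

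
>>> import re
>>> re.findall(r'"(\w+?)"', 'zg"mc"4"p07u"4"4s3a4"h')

['mc', 'p07u', '4s3a4']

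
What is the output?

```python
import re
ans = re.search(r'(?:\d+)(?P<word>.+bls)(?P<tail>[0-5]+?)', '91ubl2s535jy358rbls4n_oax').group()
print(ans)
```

The pattern matches one or more of a digit (non-capturing group); then one or more of any character, then the literal 'bls' (captured as 'word'); then one or more of a character in [0-5] (lazy) (captured as 'tail').
The match spans [0:20] → '91ubl2s535jy358rbls4'.

91ubl2s535jy358rbls4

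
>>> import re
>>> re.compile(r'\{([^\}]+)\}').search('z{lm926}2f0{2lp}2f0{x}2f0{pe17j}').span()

(1, 8)

The match spans [1:8] → '{lm926}'.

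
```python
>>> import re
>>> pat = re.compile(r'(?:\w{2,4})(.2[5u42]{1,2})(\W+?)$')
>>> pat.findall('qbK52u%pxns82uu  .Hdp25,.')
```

Pattern: 2 to 4 of a word character (non-capturing group); then any character, then a literal '2', then 1 to 2 of one of [5u42] (captured); then one or more of a non-word character (lazy) (captured); then anchored at the end.
`findall` packs the 2 group values into a tuple for every match.

[('p25', ',.')]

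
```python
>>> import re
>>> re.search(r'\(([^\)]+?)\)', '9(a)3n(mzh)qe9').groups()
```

('a',)

The match spans [1:4] → '(a)'.
Captured: group 1 = 'a'.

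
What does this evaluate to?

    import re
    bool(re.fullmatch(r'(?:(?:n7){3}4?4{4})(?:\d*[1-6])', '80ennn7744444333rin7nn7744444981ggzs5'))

False

The pattern matches the literal 'n7' repeated 3 times, then optionally a literal '4', then exactly 4 of the literal '4' (non-capturing group); then zero or more of a digit, then a character in [1-6] (non-capturing group).
`re.fullmatch` is like wrapping the pattern in `^…$` (in single-line mode).
Here there's no way to consume every character, so the call returns None, and `bool(None)` is False.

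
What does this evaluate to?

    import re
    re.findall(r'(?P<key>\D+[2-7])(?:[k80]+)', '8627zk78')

This matches one or more of a non-digit, then a character in [2-7] (captured as 'key'); then one or more of one of [k80] (non-capturing group).
Matches: at [4:8] match 'zk78', group 1 = 'zk7'.
Because there's exactly one group, `findall` drops the full match and keeps group 1 from the one hit.

['zk7']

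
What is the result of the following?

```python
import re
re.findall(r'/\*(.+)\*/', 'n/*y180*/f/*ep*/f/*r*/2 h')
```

Matches: at [1:22] match '/*y180*/f/*ep*/f/*r*/', group 1 = 'y180*/f/*ep*/f/*r'.
Because there's exactly one group, `findall` drops the full match and keeps group 1 from the one hit.

['y180*/f/*ep*/f/*r']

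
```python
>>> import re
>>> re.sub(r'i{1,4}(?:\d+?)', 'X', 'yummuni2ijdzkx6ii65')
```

Pattern: 1 to 4 of a literal 'i'; then one or more of a digit (lazy) (non-capturing group).
Matches: at [6:8] → 'i2'; at [15:18] → 'ii6'.
Each match is replaced by 'X'.

'yummunXijdzkx6X5'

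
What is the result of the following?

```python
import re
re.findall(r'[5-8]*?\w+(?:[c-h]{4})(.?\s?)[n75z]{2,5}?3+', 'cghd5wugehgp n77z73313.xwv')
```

Pattern: zero or more of a character in [5-8] (lazy); then one or more of a word character; then exactly 4 of a character in [c-h] (non-capturing group); then optionally any character, then optionally whitespace (captured); then 2 to 5 of one of [n75z] (lazy), then one or more of the literal '3'.
Scanning left to right: at [0:20] match 'cghd5wugehgp n77z733', group 1 = 'p '.
`findall` collects group 1 from the one match (1 total).

['p ']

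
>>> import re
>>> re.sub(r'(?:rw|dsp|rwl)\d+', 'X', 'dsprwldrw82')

Matches: at [7:11] → 'rw82'.
Every occurrence is swapped for 'X'.

'dsprwldX'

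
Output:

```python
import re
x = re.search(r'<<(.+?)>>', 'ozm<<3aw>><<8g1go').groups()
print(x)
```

('3aw',)

The match spans [3:10] → '<<3aw>>'.
Captured: group 1 = '3aw'.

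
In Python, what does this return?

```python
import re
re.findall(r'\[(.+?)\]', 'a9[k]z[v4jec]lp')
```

['k', 'v4jec']

A `+?`/`*?`/`{m,n}?` starts at its minimum and grows only as far as needed for what follows to match.
With a single group, `findall` returns only what that group captured — 2 items.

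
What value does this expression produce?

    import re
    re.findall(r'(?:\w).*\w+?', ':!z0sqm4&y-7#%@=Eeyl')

With no groups in the pattern, `findall` gives back each whole match — 1 here.

['z0sqm4&y-7#%@=Eeyl']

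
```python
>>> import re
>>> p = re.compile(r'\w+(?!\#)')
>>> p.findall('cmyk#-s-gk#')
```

['cmy', 's', 'g']

The negative lookahead/lookbehind blocks any match where the forbidden context is present.
Scanning left to right: at [0:3] → 'cmy'; at [6:7] → 's'; at [8:9] → 'g'.
No capturing groups, so `findall` returns the 3 full match strings.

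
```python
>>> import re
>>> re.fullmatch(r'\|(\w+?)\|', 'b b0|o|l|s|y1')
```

`re.fullmatch` is like wrapping the pattern in `^…$` (in single-line mode).
Here the string isn't matched end-to-end, so the call returns None.

None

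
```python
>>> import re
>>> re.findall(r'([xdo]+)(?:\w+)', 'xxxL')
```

['xxx']

Because there's exactly one group, `findall` drops the full match and keeps group 1 from the one hit.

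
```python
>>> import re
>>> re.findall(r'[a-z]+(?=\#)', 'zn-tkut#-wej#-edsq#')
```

['tkut', 'wej', 'edsq']

The lookaround is zero-width — it requires the adjacent text to match without consuming it, so the asserted text isn't part of the match.
Scanning left to right: at [3:7] → 'tkut'; at [9:12] → 'wej'; at [14:18] → 'edsq'.
`findall` yields the raw match text (3 of them) because the pattern has no groups.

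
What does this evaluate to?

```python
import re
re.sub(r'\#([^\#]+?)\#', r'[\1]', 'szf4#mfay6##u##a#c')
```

'szf4[mfay6][u][a]c'

Matches: at [4:11] → '#mfay6#'; at [11:14] → '#u#'; at [14:17] → '#a#'.
`\1` in the replacement pulls in group 1's text for each match.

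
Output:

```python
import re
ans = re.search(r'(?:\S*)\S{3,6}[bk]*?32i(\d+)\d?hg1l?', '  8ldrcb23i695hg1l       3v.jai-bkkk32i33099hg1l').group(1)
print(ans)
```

33099

This matches zero or more of a non-whitespace character (non-capturing group); then 3 to 6 of a non-whitespace character, then zero or more of one of [bk] (lazy), then the literal '32i'; then one or more of a digit (captured); then optionally a digit, then the literal 'hg1', then optionally a literal 'l'.
`search` walks the string left to right and returns the first match it finds.
The match spans [25:48] → '3v.jai-bkkk32i33099hg1l'.
Captured: group 1 = '33099'.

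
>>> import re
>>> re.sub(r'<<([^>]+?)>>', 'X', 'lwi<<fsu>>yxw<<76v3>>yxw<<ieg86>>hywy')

Matches: at [3:10] → '<<fsu>>'; at [13:21] → '<<76v3>>'; at [24:33] → '<<ieg86>>'.
Each match is replaced by 'X'.

'lwiXyxwXyxwXhywy'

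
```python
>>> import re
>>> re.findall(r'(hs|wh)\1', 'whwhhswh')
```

After group 1 captures some text, `\1` only succeeds where that same text appears again.
Walking the string: at [0:4] match 'whwh', group 1 = 'wh'.
Because there's exactly one group, `findall` drops the full match and keeps group 1 from the one hit.

['wh']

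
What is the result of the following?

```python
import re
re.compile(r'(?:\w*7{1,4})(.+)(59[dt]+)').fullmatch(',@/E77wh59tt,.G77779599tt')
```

Pattern: zero or more of a word character, then 1 to 4 of a literal '7' (non-capturing group); then one or more of any character (captured); then the literal '59', then one or more of one of [dt] (captured).
`re.fullmatch` is like wrapping the pattern in `^…$` (in single-line mode).
Here the pattern can't cover the whole string, so the call returns None.

None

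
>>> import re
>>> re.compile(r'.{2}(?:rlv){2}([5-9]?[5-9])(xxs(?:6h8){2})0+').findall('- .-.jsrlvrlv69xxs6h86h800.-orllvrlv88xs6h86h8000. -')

[('69', 'xxs6h86h8')]

This matches exactly 2 of any character, then the literal 'rlv' repeated 2 times; then optionally a character in [5-9], then a character in [5-9] (captured); then the literal 'xx', then a literal 's', then the literal '6h8' repeated 2 times (captured); then one or more of a literal '0'.
`findall` packs the 2 group values into a tuple for every match.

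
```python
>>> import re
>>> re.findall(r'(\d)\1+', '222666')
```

['2', '6']

`\1` has to match the exact text group 1 already captured.
Matches: at [0:3] match '222', group 1 = '2'; at [3:6] match '666', group 1 = '6'.
With a single group, `findall` returns only what that group captured — 2 items.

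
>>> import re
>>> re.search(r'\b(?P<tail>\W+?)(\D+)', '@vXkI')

Here no position works, so the call returns None.

None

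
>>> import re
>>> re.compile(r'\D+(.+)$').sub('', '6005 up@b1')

'6005'

This matches one or more of a non-digit; then one or more of any character (captured); then anchored at the end.
Every occurrence is swapped for ''.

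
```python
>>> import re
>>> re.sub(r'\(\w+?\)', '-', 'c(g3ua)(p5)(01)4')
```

Matches: at [1:7] → '(g3ua)'; at [7:11] → '(p5)'; at [11:15] → '(01)'.
`sub` substitutes '-' at each match site.

'c---4'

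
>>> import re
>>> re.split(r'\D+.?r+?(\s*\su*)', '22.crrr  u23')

This matches one or more of a non-digit, then optionally any character, then one or more of the literal 'r' (lazy); then zero or more of whitespace, then whitespace, then zero or more of a literal 'u' (captured).
Matches to split on: at [2:10] → '.crrr  u'.
With a capturing group present, the delimiter's captured portion is kept in the result list.

['22', '  u', '23']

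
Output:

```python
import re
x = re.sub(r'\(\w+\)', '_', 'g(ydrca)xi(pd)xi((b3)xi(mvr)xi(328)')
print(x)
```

`sub` substitutes '_' at each match site.

g_xi_xi(_xi_xi_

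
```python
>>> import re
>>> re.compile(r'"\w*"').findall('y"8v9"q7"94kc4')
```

Scanning left to right: at [1:6] → '"8v9"'.
No capturing groups, so `findall` returns the 1 full match string.

['"8v9"']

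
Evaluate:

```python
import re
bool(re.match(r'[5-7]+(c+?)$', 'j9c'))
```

`re.match` won't scan ahead — the pattern has to work from the very first character.
Here position 0 doesn't satisfy it, so the call returns None, and `bool(None)` is False.

False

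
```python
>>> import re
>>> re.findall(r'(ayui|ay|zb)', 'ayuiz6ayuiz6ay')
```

Alternation tries branches left to right and keeps the first one that lets the overall match succeed at that position.
With a single group, `findall` returns only what that group captured — 3 items.

['ayui', 'ayui', 'ay']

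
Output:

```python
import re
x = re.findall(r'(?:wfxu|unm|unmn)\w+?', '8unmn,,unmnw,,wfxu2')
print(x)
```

['unmn', 'unmn', 'wfxu2']

Alternation tries branches left to right and keeps the first one that lets the overall match succeed at that position.
Since nothing is captured, `findall` lists the 3 matched substrings directly.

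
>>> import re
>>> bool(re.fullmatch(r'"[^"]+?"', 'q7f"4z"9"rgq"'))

`re.fullmatch` requires the pattern to consume the entire string.
Here the string isn't matched end-to-end, so the call returns None, and `bool(None)` is False.

False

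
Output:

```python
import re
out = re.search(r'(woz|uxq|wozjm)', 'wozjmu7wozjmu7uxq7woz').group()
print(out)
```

Alternation tries branches left to right and keeps the first one that lets the overall match succeed at that position.
Unlike `match`, `search` isn't anchored — it looks for the pattern anywhere in the string.
The match spans [0:3] → 'woz'.
Captured: group 1 = 'woz'.

woz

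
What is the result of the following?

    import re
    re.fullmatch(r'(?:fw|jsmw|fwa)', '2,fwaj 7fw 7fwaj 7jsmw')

`re.fullmatch` requires the pattern to consume the entire string.
Here there's no way to consume every character, so the call returns None.

None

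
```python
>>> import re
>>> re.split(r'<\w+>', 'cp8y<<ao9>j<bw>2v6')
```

Each match becomes a cut point; 3 segments remain.

['cp8y<', 'j', '2v6']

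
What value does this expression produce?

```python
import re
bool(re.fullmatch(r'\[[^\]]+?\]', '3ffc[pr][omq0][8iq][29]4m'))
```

False

`fullmatch` succeeds only if the pattern covers the string from start to end.
Here there's no way to consume every character, so the call returns None, and `bool(None)` is False.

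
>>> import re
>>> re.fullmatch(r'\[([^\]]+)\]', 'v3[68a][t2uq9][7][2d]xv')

None

`re.fullmatch` is like wrapping the pattern in `^…$` (in single-line mode).
Here the pattern can't cover the whole string, so the call returns None.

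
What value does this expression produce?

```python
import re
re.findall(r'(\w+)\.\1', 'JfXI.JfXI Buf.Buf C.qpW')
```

['JfXI', 'Buf']

`\1` is not a pattern — it's the concrete string captured by group 1, re-applied verbatim.
Walking the string: at [0:9] match 'JfXI.JfXI', group 1 = 'JfXI'; at [10:17] match 'Buf.Buf', group 1 = 'Buf'.
With a single group, `findall` returns only what that group captured — 2 items.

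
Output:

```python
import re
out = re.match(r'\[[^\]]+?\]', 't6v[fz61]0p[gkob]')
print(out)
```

`re.match` won't scan ahead — the pattern has to work from the very first character.
Here the pattern fails at index 0, so the call returns None.

None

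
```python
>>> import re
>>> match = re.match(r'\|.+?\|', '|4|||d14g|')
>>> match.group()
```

'|4|'

With the lazy modifier that quantifier settles for the fewest repetitions that let the rest of the pattern succeed (the atoms after it are unaffected and can still be greedy).
`re.match` only tries the pattern at the start of the string.
The match spans [0:3] → '|4|'.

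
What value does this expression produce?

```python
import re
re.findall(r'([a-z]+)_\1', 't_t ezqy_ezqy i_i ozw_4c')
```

`\1` is not a pattern — it's the concrete string captured by group 1, re-applied verbatim.
Because there's exactly one group, `findall` drops the full match and keeps group 1 from each hit.

['t', 'ezqy', 'i']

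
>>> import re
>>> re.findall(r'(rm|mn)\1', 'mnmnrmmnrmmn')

['mn']

After group 1 captures some text, `\1` only succeeds where that same text appears again.
Scanning left to right: at [0:4] match 'mnmn', group 1 = 'mn'.
Because there's exactly one group, `findall` drops the full match and keeps group 1 from the one hit.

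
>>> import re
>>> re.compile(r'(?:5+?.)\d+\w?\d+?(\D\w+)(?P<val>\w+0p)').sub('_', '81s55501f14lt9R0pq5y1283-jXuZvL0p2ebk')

This matches one or more of a literal '5' (lazy), then any character (non-capturing group); then one or more of a digit, then optionally a word character, then one or more of a digit (lazy); then a non-digit, then one or more of a word character (captured); then one or more of a word character, then the literal '0p' (captured as 'val').
`sub` substitutes '_' at each match site.

'81s_q_2ebk'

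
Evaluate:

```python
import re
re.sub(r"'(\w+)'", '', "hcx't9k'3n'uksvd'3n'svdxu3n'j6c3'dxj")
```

Every occurrence is swapped for ''.

"hcx3n3nj6c3'dxj"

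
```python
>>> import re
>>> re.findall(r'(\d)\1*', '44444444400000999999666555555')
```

A backreference is literal: `\1` must see the identical characters the first group matched.
One capturing group, so `findall` returns just the captured substring from each match — 5 in all.

['4', '0', '9', '6', '5']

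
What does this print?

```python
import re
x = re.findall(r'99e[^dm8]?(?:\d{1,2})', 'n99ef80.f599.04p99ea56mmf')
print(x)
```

['99ef80', '99ea56']

Pattern: the literal '99e', then optionally any character except [dm8]; then 1 to 2 of a digit (non-capturing group).
`findall` yields the raw match text (2 of them) because the pattern has no groups.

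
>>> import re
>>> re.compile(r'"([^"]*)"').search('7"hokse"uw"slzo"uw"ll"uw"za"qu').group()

'"hokse"'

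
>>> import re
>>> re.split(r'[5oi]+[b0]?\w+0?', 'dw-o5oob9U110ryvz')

Pattern: one or more of one of [5oi], then optionally one of [b0]; then one or more of a word character, then optionally a literal '0'.
Splitting on the pattern gives 2 pieces.

['dw-', '']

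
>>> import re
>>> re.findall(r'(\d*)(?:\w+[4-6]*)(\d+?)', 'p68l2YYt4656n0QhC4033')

[('', '3')]

Pattern: zero or more of a digit (captured); then one or more of a word character, then zero or more of a character in [4-6] (non-capturing group); then one or more of a digit (lazy) (captured).
Scanning left to right: at [0:21] match 'p68l2YYt4656n0QhC4033', groups = ('', '3').
With 2 capturing groups, `findall` returns a 2-tuple per match.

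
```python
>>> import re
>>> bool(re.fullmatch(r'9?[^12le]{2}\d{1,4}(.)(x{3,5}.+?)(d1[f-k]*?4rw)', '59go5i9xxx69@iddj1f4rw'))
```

The pattern matches optionally the literal '9', then exactly 2 of any character except [12le], then 1 to 4 of a digit; then any character (captured); then 3 to 5 of a literal 'x', then one or more of any character (lazy) (captured); then the literal 'd1', then zero or more of a character in [f-k] (lazy), then the literal '4rw' (captured).
`re.fullmatch` is like wrapping the pattern in `^…$` (in single-line mode).
Here the string isn't matched end-to-end, so the call returns None, and `bool(None)` is False.

False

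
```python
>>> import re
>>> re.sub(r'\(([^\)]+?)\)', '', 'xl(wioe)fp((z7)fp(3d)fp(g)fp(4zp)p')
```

'xlfpfpfpfpp'

Matches: at [2:8] → '(wioe)'; at [10:15] → '((z7)'; at [17:21] → '(3d)'; at [23:26] → '(g)'; at [28:33] → '(4zp)'.
`sub` substitutes '' at each match site.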